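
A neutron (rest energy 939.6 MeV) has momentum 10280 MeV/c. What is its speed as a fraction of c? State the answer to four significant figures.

0.9958c

pc/(mc²) = 10280/939.6 = 10.941 = βγ = β/√(1−β²).
So β² = x²/(1 + x²) with x = 10.941: x² = 119.705, β² = 119.705/120.705 = 0.991715, β = 0.9958.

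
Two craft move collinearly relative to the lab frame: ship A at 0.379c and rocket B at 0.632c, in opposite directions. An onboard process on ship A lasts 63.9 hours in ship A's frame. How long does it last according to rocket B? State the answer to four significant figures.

110.4 hours

Speed of ship A in rocket B's frame: u = (v_A + v_B)/(1 + v_A v_B/c²) = (0.379 + 0.632)/(1 + 0.379×0.632) = 1.011/1.239528 = 0.81563; |u| = 0.81563c.
γ for this relative speed: γ = 1/√(1 − 0.665252) = 1.7284.
The clock on ship A records proper time, so rocket B measures Δt = γΔτ = 1.7284 × 63.9 = 110.4 hours.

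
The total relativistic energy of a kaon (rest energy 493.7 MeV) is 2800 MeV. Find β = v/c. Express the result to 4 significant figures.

0.9843

Total energy E = γmc² gives γ = 2800/493.7 = 5.6715.
Hence β = √(1 − 1/γ²) = √(1 − 0.0310888) = √0.9689112 = 0.9843.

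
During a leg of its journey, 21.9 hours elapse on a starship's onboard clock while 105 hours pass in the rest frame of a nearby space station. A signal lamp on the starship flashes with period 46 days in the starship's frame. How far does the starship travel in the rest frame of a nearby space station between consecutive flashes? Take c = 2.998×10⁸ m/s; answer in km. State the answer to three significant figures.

γ = Δt/Δτ = 105/21.9 = 4.79452.
β = √(1 − 1/γ²) = 0.97801. Lab-frame period = γτ = 4.79452×46 days = 220.55 days. Distance = βc × γτ = 0.97801 × 2.998×10⁸ m/s × 19055520 s = 5.5872×10^15 m = 5.59×10^12 km.

5.59×10^12 km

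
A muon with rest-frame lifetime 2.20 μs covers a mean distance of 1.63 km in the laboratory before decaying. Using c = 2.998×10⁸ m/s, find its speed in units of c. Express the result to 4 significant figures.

0.9270c

Lab distance = (lab lifetime)·v = γτ·βc, so βγ = d/(cτ) = 1630/(2.998×10⁸ × 2.200×10^-6) = 2.4713.
With βγ = 2.4713: γ² = 1 + (βγ)² = 7.10732, and β = (βγ)/γ = 2.4713/2.66596 = 0.9270.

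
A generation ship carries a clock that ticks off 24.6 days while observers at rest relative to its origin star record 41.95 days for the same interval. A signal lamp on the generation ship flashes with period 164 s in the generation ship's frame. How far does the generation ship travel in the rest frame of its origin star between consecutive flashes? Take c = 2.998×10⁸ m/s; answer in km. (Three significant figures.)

γ = Δt/Δτ = 41.95/24.6 = 1.70528.
β = √(1 − 1/γ²) = 0.81001. Lab-frame period = γτ = 1.70528×164 s = 279.67 s. Distance = βc × γτ = 0.81001 × 2.998×10⁸ m/s × 279.67 s = 6.7915×10^10 m = 6.79×10^7 km.

6.79×10^7 km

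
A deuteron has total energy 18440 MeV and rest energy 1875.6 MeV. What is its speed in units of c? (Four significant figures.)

Total energy E = γmc² gives γ = 18440/1875.6 = 9.8315.
Hence β = √(1 − 1/γ²) = √(1 − 0.0103457) = √0.9896543 = 0.9948.

0.9948c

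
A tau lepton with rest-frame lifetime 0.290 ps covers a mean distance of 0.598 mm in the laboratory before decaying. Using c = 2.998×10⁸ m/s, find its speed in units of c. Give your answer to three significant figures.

0.990c

Lab distance = (lab lifetime)·v = γτ·βc, so βγ = d/(cτ) = 5.980×10^-4/(2.998×10⁸ × 2.900×10^-13) = 6.8781.
With βγ = 6.8781: γ² = 1 + (βγ)² = 48.3083, and β = (βγ)/γ = 6.8781/6.95042 = 0.990.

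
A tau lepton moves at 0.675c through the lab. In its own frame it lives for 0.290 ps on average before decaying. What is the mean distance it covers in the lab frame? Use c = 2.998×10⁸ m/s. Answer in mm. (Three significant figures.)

γ = 1/√(1 − β²) = 1/√(1 − 0.455625) = 1/√0.544375 = 1/0.737818 = 1.3553.
Lab-frame lifetime: Δt = γτ = 1.3553 × 0.290 ps = 0.39304 ps.
Distance: d = vΔt = 0.675 × 2.998×10⁸ m/s × 3.9304×10^-13 s = 7.95×10^-5 m = 0.0795 mm.

0.0795 mm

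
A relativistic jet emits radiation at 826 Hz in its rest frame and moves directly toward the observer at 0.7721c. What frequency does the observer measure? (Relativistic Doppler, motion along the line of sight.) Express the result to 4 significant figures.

Relativistic Doppler (source moving toward): f_obs = f_src · √((1+β)/(1−β)).
With β = 0.7721: factor = √(1.7721/0.2279) = 2.7885.
f_obs = 826 × 2.7885 = 2303 Hz.

2303 Hz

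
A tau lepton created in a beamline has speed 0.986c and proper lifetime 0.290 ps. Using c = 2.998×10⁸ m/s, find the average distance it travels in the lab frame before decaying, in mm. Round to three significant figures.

0.514 mm

β² = 0.972196, so γ = 1/√0.027804 = 5.9972.
Lab-frame lifetime: Δt = γτ = 5.9972 × 0.290 ps = 1.7392 ps.
Distance: d = vΔt = 0.986 × 2.998×10⁸ m/s × 1.7392×10^-12 s = 5.14×10^-4 m = 0.514 mm.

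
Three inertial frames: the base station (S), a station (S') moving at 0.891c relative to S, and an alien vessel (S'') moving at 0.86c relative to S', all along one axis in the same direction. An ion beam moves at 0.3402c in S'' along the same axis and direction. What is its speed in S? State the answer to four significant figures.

Apply u = (u'+v)/(1+u'v) twice. Ion beam in the station frame: (0.3402+0.86)/(1+0.3402·0.86) = 1.2002/1.292572 = 0.92854c.
That velocity, transformed to the rest frame of the base station: (0.92854+0.891)/(1+0.92854·0.891) = 1.81954/1.82732914 = 0.99574c.

0.9957c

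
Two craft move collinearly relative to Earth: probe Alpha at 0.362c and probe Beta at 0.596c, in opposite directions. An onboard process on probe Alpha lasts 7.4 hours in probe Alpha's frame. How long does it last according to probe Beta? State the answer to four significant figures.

Speed of probe Alpha in probe Beta's frame: u = (v_A + v_B)/(1 + v_A v_B/c²) = (0.362 + 0.596)/(1 + 0.362×0.596) = 0.958/1.215752 = 0.78799; |u| = 0.78799c.
γ for this relative speed: γ = 1/√(1 − 0.620928) = 1.6242.
Probe Alpha's interval is proper; time dilation gives Δt_B = γΔτ = 1.6242 × 7.4 hours = 12.02 hours.

12.02 hours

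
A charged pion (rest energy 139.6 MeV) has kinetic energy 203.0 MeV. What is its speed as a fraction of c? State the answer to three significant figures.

K = (γ−1)mc², so γ = 1 + 203.0/139.6 = 2.4542.
Then v/c = √(1 − γ⁻²) = √(1 − 0.166028) = √0.833972 = 0.913.

0.913c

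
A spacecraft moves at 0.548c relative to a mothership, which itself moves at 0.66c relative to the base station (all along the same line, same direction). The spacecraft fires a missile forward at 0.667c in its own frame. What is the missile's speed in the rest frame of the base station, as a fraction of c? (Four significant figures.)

0.9764c

Apply u = (u'+v)/(1+u'v) twice. Missile in the mothership frame: (0.667+0.548)/(1+0.667·0.548) = 1.215/1.365516 = 0.88977c.
That velocity, transformed to the rest frame of the base station: (0.88977+0.66)/(1+0.88977·0.66) = 1.54977/1.5872482 = 0.97639c.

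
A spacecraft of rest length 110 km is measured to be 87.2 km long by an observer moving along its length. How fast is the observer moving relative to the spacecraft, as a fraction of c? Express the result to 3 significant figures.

Length contraction gives γ = L₀/L = 110/87.2 = 1.2615.
β = √(1 − 1/γ²) = √0.371615 = 0.610.

0.610c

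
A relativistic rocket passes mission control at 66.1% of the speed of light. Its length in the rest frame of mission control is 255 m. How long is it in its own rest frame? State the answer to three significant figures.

340 m

β² = 0.436921, so γ = 1/√0.563079 = 1.3326.
Proper length: L₀ = γ·L = 1.3326 × 255 = 340 m.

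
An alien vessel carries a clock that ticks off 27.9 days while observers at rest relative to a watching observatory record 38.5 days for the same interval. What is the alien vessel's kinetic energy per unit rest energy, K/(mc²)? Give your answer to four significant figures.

γ = Δt/Δτ = 38.5/27.9 = 1.37993.
K/(mc²) = γ − 1 = 1.37993 − 1 = 0.3799.

0.3799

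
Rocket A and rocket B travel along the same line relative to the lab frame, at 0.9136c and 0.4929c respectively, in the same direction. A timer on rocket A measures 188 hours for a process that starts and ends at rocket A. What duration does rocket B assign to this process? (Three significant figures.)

292 hours

Speed of rocket A in rocket B's frame: u = (v_A − v_B)/(1 − v_A v_B/c²) = (0.9136 − 0.4929)/(1 − 0.9136×0.4929) = 0.4207/0.54968656 = 0.76535; |u| = 0.76535c.
γ for this relative speed: γ = 1/√(1 − 0.585761) = 1.5537.
Rocket A's interval is proper; time dilation gives Δt_B = γΔτ = 1.5537 × 188 hours = 292 hours.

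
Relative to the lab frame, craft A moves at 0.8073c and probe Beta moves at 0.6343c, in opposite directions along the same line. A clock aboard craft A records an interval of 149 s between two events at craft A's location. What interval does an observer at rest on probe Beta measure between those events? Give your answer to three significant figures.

494 s

Transform craft A's velocity into probe Beta's frame: (0.8073 + 0.6343)/(1 + 0.8073·0.6343) = 1.4416/1.51207039, so the relative speed is 0.95339c.
γ for this relative speed: γ = 1/√(1 − 0.908952) = 3.3141.
Craft A's interval is proper; time dilation gives Δt_B = γΔτ = 3.3141 × 149 s = 494 s.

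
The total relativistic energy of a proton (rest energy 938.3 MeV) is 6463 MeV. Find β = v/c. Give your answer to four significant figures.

0.9894

γ = E/(mc²) = 6463/938.3 = 6.888.
β = √(1 − 1/γ²) = √(1 − 0.0210772) = √0.9789228 = 0.9894.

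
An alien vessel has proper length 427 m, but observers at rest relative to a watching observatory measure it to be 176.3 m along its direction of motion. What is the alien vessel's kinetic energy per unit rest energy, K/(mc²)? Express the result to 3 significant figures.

Length contraction gives γ = L₀/L = 427/176.3 = 2.42201.
K/(mc²) = γ − 1 = 2.42201 − 1 = 1.42.

1.42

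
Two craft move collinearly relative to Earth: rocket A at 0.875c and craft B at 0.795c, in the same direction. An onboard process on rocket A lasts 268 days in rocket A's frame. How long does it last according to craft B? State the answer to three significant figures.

Speed of rocket A in craft B's frame: u = (v_A − v_B)/(1 − v_A v_B/c²) = (0.875 − 0.795)/(1 − 0.875×0.795) = 0.08/0.304375 = 0.26283; |u| = 0.26283c.
γ for this relative speed: γ = 1/√(1 − 0.0690796) = 1.0364.
The clock on rocket A records proper time, so craft B measures Δt = γΔτ = 1.0364 × 268 = 278 days.

278 days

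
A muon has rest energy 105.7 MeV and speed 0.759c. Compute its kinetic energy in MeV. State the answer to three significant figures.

γ = 1/√(1 − β²) = 1/√(1 − 0.576081) = 1/√0.423919 = 1.53588.
Kinetic energy: K = (γ − 1)mc² = (1.53588 − 1) × 105.7 MeV = 0.53588 × 105.7 = 56.6 MeV.

56.6 MeV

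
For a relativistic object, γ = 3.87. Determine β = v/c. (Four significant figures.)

0.9660

β = √(1 − 1/γ²) = √(1 − 1/14.9769) = √0.933231 = 0.9660.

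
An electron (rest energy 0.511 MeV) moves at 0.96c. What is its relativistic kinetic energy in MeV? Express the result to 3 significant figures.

With β = 0.96, γ = 1/√(1 − 0.96²) = 1/√0.0784 = 3.5714.
Kinetic energy: K = (γ − 1)mc² = (3.5714 − 1) × 0.511 MeV = 2.5714 × 0.511 = 1.31 MeV.

1.31 MeV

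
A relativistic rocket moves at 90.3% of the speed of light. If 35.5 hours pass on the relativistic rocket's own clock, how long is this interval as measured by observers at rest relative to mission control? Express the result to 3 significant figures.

82.6 hours

γ = 1/√(1 − β²) = 1/√(1 − 0.815409) = 1/√0.184591 = 1/0.429641 = 2.3275.
The onboard clock measures proper time, so the interval in the rest frame of mission control is dilated: Δt = γ·Δτ = 2.3275 × 35.5 hours = 82.6 hours.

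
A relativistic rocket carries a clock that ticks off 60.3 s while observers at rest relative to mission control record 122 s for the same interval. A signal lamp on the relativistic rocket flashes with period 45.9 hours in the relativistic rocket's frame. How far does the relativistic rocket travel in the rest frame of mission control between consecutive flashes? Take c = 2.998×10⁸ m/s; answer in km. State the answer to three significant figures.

From Δt = γΔτ: γ = 122/60.3 = 2.02322.
β = √(1 − 1/γ²) = 0.86931. Lab-frame period = γτ = 2.02322×45.9 hours = 92.866 hours. Distance = βc × γτ = 0.86931 × 2.998×10⁸ m/s × 334317.6 s = 8.7130×10^13 m = 8.71×10^10 km.

8.71×10^10 km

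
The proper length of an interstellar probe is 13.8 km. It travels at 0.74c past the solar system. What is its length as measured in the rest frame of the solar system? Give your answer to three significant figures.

9.28 km

With β = 0.74, γ = 1/√(1 − 0.74²) = 1/√0.4524 = 1.4868.
Along the direction of motion the measured length is L₀/γ = 13.8/1.4868 = 9.28 km.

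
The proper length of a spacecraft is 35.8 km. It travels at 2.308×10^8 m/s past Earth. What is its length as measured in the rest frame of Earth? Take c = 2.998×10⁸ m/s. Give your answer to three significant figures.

β = v/c = (2.308×10^8 m/s)/(2.998×10⁸ m/s) = 0.769847.
γ = 1/√(1 − β²) = 1/√(1 − 0.5926644) = 1/√0.4073356 = 1/0.638228 = 1.5668.
Along the direction of motion the measured length is L₀/γ = 35.8/1.5668 = 22.8 km.

22.8 km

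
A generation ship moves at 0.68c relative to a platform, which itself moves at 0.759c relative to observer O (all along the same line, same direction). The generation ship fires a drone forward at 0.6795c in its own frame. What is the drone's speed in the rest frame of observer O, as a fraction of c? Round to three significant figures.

Compose velocities in two stages. Stage 1 (into S'): u₁ = (0.6795+0.68)/(1+0.6795×0.68) = 0.92985.
Stage 2 (into S): u = (0.92985+0.759)/(1+0.92985×0.759) = 0.99009, so the speed is 0.990c.

0.990c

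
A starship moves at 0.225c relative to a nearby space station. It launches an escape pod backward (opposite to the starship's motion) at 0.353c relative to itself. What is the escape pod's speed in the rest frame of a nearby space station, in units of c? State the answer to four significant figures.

0.1390c

In units of c, u = (u' + v)/(1 + u'v) with u' = −0.353 and v = 0.225.
Numerator: −0.353 + 0.225 = −0.128. Denominator: 1 + (−0.353)(0.225) = 0.920575.
u = −0.128/0.920575 = −0.13904, so the speed is 0.1390c.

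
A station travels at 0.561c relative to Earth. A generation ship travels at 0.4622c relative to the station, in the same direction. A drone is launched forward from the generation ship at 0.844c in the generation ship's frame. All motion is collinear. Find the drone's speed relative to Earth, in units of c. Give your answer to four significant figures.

First combine the drone and generation ship (S''→S'): u₁ = (0.844 + 0.4622)/(1 + 0.844×0.4622) = 1.3062/1.3900968 = 0.93965.
Then combine with the station (S'→S): u = (0.93965 + 0.561)/(1 + 0.93965×0.561) = 1.50065/1.52714365 = 0.98265.

0.9827c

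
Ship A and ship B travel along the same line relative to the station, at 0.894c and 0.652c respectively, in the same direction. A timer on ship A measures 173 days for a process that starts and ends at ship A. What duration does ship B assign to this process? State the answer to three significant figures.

The velocity of ship A relative to ship B is (0.894 − 0.652)c / (1 − 0.894×0.652) = 0.58018c; relative speed 0.58018c.
At |u| = 0.58018c, γ = (1 − 0.336609)^(−1/2) = 1.2278.
Ship A's interval is proper; time dilation gives Δt_B = γΔτ = 1.2278 × 173 days = 212 days.

212 days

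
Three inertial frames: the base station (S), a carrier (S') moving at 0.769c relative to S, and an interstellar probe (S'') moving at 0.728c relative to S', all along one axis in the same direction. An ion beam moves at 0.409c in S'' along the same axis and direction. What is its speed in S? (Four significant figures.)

0.9829c

Apply u = (u'+v)/(1+u'v) twice. Ion beam in the carrier frame: (0.409+0.728)/(1+0.409·0.728) = 1.137/1.297752 = 0.87613c.
That velocity, transformed to the rest frame of the base station: (0.87613+0.769)/(1+0.87613·0.769) = 1.64513/1.67374397 = 0.9829c.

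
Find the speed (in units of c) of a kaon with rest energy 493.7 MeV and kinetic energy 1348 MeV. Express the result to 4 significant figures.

0.9634c

γ = 1 + K/(mc²) = 1 + 1348/493.7 = 3.7304.
β = √(1 − 1/γ²) = √(1 − 0.0718603) = √0.9281397 = 0.9634.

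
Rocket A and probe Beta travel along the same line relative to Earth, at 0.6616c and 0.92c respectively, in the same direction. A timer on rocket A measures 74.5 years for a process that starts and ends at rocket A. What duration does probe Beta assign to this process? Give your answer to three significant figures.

Speed of rocket A in probe Beta's frame: u = (v_A − v_B)/(1 − v_A v_B/c²) = (0.6616 − 0.92)/(1 − 0.6616×0.92) = −0.2584/0.391328 = −0.66032; |u| = 0.66032c.
γ for this relative speed: γ = 1/√(1 − 0.436023) = 1.3316.
Rocket A's interval is proper; time dilation gives Δt_B = γΔτ = 1.3316 × 74.5 years = 99.2 years.

99.2 years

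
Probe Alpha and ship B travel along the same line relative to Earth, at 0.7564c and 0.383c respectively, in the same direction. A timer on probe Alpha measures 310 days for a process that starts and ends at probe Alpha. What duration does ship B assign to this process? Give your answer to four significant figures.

Transform probe Alpha's velocity into ship B's frame: (0.7564 − 0.383)/(1 − 0.7564·0.383) = 0.3734/0.7102988, so the relative speed is 0.52569c.
γ for this relative speed: γ = 1/√(1 − 0.27635) = 1.1755.
The clock on probe Alpha records proper time, so ship B measures Δt = γΔτ = 1.1755 × 310 = 364.4 days.

364.4 days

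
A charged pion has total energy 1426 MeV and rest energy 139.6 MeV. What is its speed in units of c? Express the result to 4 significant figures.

0.9952c

Total energy E = γmc² gives γ = 1426/139.6 = 10.215.
Hence β = √(1 − 1/γ²) = √(1 − 0.00958348) = √0.99041652 = 0.9952.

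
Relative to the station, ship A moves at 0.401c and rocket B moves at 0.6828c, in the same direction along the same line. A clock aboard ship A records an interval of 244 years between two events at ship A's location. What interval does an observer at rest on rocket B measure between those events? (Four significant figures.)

Speed of ship A in rocket B's frame: u = (v_A − v_B)/(1 − v_A v_B/c²) = (0.401 − 0.6828)/(1 − 0.401×0.6828) = −0.2818/0.7261972 = −0.38805; |u| = 0.38805c.
γ for this relative speed: γ = 1/√(1 − 0.150583) = 1.085.
The clock on ship A records proper time, so rocket B measures Δt = γΔτ = 1.085 × 244 = 264.7 years.

264.7 years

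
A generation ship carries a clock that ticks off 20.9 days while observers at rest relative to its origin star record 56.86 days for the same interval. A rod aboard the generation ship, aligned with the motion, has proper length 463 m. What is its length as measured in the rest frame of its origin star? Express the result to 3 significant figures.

170 m

The time-dilation ratio gives γ = 56.86/20.9 = 2.72057.
The rod contracts by the same γ: 463 m / 2.72057 = 170 m.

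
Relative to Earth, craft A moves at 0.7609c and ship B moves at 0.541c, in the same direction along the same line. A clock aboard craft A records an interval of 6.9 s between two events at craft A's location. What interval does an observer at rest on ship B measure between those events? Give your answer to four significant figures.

Speed of craft A in ship B's frame: u = (v_A − v_B)/(1 − v_A v_B/c²) = (0.7609 − 0.541)/(1 − 0.7609×0.541) = 0.2199/0.5883531 = 0.37376; |u| = 0.37376c.
At |u| = 0.37376c, γ = (1 − 0.139697)^(−1/2) = 1.0781.
The clock on craft A records proper time, so ship B measures Δt = γΔτ = 1.0781 × 6.9 = 7.439 s.

7.439 s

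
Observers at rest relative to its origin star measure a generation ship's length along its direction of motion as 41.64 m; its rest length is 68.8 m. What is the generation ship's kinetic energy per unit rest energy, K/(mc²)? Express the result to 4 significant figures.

From L = L₀/γ: γ = 68.8/41.64 = 1.65226.
K/(mc²) = γ − 1 = 1.65226 − 1 = 0.6523.

0.6523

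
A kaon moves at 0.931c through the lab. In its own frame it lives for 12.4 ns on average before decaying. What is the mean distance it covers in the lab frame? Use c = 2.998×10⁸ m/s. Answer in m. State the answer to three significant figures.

With β = 0.931, γ = 1/√(1 − 0.931²) = 1/√0.133239 = 2.7396.
Lab-frame lifetime: Δt = γτ = 2.7396 × 12.4 ns = 33.971 ns.
Distance: d = vΔt = 0.931 × 2.998×10⁸ m/s × 3.3971×10^-8 s = 9.48 m.

9.48 m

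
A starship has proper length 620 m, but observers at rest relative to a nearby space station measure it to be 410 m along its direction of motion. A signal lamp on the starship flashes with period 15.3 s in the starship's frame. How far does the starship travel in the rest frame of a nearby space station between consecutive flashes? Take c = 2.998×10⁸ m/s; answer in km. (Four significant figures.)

5.203×10^6 km

Length contraction gives γ = L₀/L = 620/410 = 1.5122.
β = √(1 − 1/γ²) = 0.75013. Lab-frame period = γτ = 1.5122×15.3 s = 23.137 s. Distance = βc × γτ = 0.75013 × 2.998×10⁸ m/s × 23.137 s = 5.2033×10^9 m = 5.203×10^6 km.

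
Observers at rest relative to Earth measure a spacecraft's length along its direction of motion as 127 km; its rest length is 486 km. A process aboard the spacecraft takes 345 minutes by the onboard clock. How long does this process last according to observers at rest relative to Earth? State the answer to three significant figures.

γ = L₀/L = 486/127 = 3.82677.
The same γ dilates the second interval: 3.82677 × 345 minutes = 1320 minutes.

1320 minutes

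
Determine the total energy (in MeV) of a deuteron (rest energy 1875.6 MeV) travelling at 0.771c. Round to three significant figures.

2950 MeV

β² = 0.594441, so γ = 1/√0.405559 = 1.5703.
Total energy: E = γmc² = 1.5703 × 1875.6 MeV = 2950 MeV.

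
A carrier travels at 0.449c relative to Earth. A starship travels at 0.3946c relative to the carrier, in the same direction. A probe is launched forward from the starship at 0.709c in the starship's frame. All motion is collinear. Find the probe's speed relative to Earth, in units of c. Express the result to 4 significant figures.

Apply u = (u'+v)/(1+u'v) twice. Probe in the carrier frame: (0.709+0.3946)/(1+0.709·0.3946) = 1.1036/1.2797714 = 0.86234c.
That velocity, transformed to the rest frame of Earth: (0.86234+0.449)/(1+0.86234·0.449) = 1.31134/1.38719066 = 0.94532c.

0.9453c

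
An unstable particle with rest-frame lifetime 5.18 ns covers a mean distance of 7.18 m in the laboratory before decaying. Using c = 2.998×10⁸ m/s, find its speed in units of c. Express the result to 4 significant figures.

0.9774c

Lab distance = (lab lifetime)·v = γτ·βc, so βγ = d/(cτ) = 7.180/(2.998×10⁸ × 5.180×10^-9) = 4.6234.
With βγ = 4.6234: γ² = 1 + (βγ)² = 22.3758, and β = (βγ)/γ = 4.6234/4.73031 = 0.9774.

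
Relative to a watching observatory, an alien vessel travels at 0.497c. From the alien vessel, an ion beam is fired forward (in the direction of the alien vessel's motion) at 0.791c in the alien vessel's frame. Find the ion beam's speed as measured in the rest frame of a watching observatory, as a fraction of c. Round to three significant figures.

In units of c, u = (u' + v)/(1 + u'v) with u' = 0.791 and v = 0.497.
Numerator: 0.791 + 0.497 = 1.288. Denominator: 1 + (0.791)(0.497) = 1.393127.
u = 1.288/1.393127 = 0.92454, so the speed is 0.925c.

0.925c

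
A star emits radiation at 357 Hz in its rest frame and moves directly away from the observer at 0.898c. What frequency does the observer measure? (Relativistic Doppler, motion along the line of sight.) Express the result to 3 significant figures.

Relativistic Doppler (source moving away): f_obs = f_src · √((1−β)/(1+β)).
With β = 0.898: factor = √(0.102/1.898) = 0.23182.
f_obs = 357 × 0.23182 = 82.8 Hz.

82.8 Hz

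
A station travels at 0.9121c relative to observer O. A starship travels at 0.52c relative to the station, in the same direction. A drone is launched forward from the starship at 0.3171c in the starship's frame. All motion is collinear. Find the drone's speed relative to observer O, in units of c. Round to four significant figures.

First combine the drone and starship (S''→S'): u₁ = (0.3171 + 0.52)/(1 + 0.3171×0.52) = 0.8371/1.164892 = 0.71861.
Then combine with the station (S'→S): u = (0.71861 + 0.9121)/(1 + 0.71861×0.9121) = 1.63071/1.655444181 = 0.98506.

0.9851c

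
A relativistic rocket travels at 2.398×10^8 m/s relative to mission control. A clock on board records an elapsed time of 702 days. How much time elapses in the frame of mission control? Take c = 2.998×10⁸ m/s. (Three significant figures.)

1170 days

β = v/c = (2.398×10^8 m/s)/(2.998×10⁸ m/s) = 0.799867.
With β = 0.799867, γ = 1/√(1 − 0.799867²) = 1/√0.3602128 = 1.6662.
Time dilation: Δt = γ·Δτ = 1.6662 × 702 = 1170 days.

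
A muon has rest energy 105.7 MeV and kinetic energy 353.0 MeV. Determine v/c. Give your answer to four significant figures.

γ = 1 + K/(mc²) = 1 + 353.0/105.7 = 4.3396.
β = √(1 − 1/γ²) = √(1 − 0.0531007) = √0.9468993 = 0.9731.

0.9731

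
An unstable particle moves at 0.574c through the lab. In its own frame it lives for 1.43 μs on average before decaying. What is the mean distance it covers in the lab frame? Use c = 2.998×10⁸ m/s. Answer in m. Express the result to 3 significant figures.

β² = 0.329476, so γ = 1/√0.670524 = 1.2212.
Lab-frame lifetime: Δt = γτ = 1.2212 × 1.43 μs = 1.7463 μs.
Distance: d = vΔt = 0.574 × 2.998×10⁸ m/s × 1.7463×10^-6 s = 301 m.

301 m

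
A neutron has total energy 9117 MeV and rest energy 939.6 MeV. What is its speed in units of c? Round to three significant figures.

0.995c

γ = E/(mc²) = 9117/939.6 = 9.7031.
β = √(1 − 1/γ²) = √(1 − 0.0106213) = √0.9893787 = 0.995.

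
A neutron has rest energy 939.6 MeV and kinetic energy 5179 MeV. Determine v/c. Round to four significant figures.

K = (γ−1)mc², so γ = 1 + 5179/939.6 = 6.5119.
Then v/c = √(1 − γ⁻²) = √(1 − 0.0235822) = √0.9764178 = 0.9881.

0.9881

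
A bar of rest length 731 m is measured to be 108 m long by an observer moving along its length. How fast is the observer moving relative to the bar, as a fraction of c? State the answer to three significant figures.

Length contraction gives γ = L₀/L = 731/108 = 6.7685.
β = √(1 − 1/γ²) = √0.978172 = 0.989.

0.989c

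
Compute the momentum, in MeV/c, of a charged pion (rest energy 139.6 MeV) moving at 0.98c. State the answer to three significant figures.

687 MeV/c

With β = 0.98, γ = 1/√(1 − 0.98²) = 1/√0.0396 = 5.0252.
Momentum: p = γβ·mc = 5.0252 × 0.98 × 139.6 MeV/c = 687 MeV/c.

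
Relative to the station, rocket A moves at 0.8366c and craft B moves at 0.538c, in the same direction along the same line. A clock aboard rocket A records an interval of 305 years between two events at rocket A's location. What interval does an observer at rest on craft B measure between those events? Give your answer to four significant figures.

Transform rocket A's velocity into craft B's frame: (0.8366 − 0.538)/(1 − 0.8366·0.538) = 0.2986/0.5499092, so the relative speed is 0.543c.
γ for this relative speed: γ = 1/√(1 − 0.294849) = 1.1909.
Rocket A's interval is proper; time dilation gives Δt_B = γΔτ = 1.1909 × 305 years = 363.2 years.

363.2 years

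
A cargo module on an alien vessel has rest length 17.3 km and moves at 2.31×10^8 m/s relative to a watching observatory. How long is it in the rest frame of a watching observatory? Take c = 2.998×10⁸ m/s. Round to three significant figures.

β = v/c = (2.31×10^8 m/s)/(2.998×10⁸ m/s) = 0.770514.
β² = 0.5936918, so γ = 1/√0.4063082 = 1.5688.
Along the direction of motion the measured length is L₀/γ = 17.3/1.5688 = 11.0 km.

11.0 km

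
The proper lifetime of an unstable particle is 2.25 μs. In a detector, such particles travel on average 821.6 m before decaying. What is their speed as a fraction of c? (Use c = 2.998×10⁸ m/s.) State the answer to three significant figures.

Lab distance = (lab lifetime)·v = γτ·βc, so βγ = d/(cτ) = 821.6/(2.998×10⁸ × 2.250×10^-6) = 1.218.
With βγ = 1.218: γ² = 1 + (βγ)² = 2.48352, and β = (βγ)/γ = 1.218/1.57592 = 0.773.

0.773c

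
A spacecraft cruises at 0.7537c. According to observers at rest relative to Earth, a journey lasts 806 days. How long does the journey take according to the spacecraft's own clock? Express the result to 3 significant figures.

γ = 1/√(1 − β²) = 1/√(1 − 0.56806369) = 1/√0.43193631 = 1/0.657219 = 1.5216.
The moving clock records proper time: Δτ = Δt/γ = 806/1.5216 = 530 days.

530 days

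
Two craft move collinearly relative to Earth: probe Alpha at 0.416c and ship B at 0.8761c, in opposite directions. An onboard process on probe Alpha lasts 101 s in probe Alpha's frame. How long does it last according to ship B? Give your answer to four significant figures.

Speed of probe Alpha in ship B's frame: u = (v_A + v_B)/(1 + v_A v_B/c²) = (0.416 + 0.8761)/(1 + 0.416×0.8761) = 1.2921/1.3644576 = 0.94697; |u| = 0.94697c.
γ for this relative speed: γ = 1/√(1 − 0.896752) = 3.1121.
The clock on probe Alpha records proper time, so ship B measures Δt = γΔτ = 3.1121 × 101 = 314.3 s.

314.3 s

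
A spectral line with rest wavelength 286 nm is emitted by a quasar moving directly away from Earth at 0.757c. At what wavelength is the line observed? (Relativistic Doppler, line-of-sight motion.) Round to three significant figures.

769 nm

Relativistic Doppler for wavelength: λ_obs = λ_src · √((1+β)/(1−β)).
With β = 0.757: factor = √(1.757/0.243) = 2.689.
λ_obs = 286 × 2.689 = 769 nm.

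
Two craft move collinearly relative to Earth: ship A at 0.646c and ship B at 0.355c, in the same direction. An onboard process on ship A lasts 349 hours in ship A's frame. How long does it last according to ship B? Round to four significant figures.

The velocity of ship A relative to ship B is (0.646 − 0.355)c / (1 − 0.646×0.355) = 0.37759c; relative speed 0.37759c.
γ for this relative speed: γ = 1/√(1 − 0.142574) = 1.0799.
Ship A's interval is proper; time dilation gives Δt_B = γΔτ = 1.0799 × 349 hours = 376.9 hours.

376.9 hours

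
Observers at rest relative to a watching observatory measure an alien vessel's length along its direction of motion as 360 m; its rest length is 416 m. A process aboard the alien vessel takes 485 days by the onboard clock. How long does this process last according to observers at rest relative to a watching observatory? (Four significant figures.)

560.4 days

γ = L₀/L = 416/360 = 1.15556.
Δt = γΔτ = 1.15556 × 485 = 560.4 days.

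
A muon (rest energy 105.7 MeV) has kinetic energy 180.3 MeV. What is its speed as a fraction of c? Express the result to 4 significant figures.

K = (γ−1)mc², so γ = 1 + 180.3/105.7 = 2.7058.
Then v/c = √(1 − γ⁻²) = √(1 − 0.136587) = √0.863413 = 0.9292.

0.9292c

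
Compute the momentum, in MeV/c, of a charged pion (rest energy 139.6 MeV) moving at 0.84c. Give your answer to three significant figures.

216 MeV/c

β² = 0.7056, so γ = 1/√0.2944 = 1.843.
Momentum: p = γβ·mc = 1.843 × 0.84 × 139.6 MeV/c = 216 MeV/c.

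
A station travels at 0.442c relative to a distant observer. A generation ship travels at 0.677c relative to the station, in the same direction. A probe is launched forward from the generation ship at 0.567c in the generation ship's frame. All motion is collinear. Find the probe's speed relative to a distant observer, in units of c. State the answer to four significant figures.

0.9596c

Compose velocities in two stages. Stage 1 (into S'): u₁ = (0.567+0.677)/(1+0.567×0.677) = 0.89894.
Stage 2 (into S): u = (0.89894+0.442)/(1+0.89894×0.442) = 0.95964, so the speed is 0.9596c.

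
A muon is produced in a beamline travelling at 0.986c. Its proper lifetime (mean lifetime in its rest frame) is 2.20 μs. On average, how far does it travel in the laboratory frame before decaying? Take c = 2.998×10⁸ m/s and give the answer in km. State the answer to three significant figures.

3.90 km

γ = 1/√(1 − β²) = 1/√(1 − 0.972196) = 1/√0.027804 = 1/0.166745 = 5.9972.
Lab-frame lifetime: Δt = γτ = 5.9972 × 2.20 μs = 13.194 μs.
Distance: d = vΔt = 0.986 × 2.998×10⁸ m/s × 1.3194×10^-5 s = 3900 m = 3.90 km.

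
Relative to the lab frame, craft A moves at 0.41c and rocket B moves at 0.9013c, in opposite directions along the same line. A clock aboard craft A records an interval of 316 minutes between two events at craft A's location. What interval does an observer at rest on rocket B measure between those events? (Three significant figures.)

1100 minutes

The velocity of craft A relative to rocket B is (0.41 + 0.9013)c / (1 + 0.41×0.9013) = 0.95748c; relative speed 0.95748c.
At |u| = 0.95748c, γ = (1 − 0.916768)^(−1/2) = 3.4662.
Craft A's interval is proper; time dilation gives Δt_B = γΔτ = 3.4662 × 316 minutes = 1100 minutes.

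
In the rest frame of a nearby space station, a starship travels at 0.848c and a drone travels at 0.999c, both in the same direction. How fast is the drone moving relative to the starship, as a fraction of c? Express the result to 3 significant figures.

Transform to the starship's frame: u' = (u − v)/(1 − uv/c²).
u' = (0.999 − 0.848)/(1 − 0.999×0.848) = 0.151/0.152848 = 0.98791.
Speed in the starship's frame: 0.988c (in the same direction).

0.988c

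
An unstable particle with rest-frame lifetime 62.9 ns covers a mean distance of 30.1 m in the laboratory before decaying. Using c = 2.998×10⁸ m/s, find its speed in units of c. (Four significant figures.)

0.8474c

Lab distance = (lab lifetime)·v = γτ·βc, so βγ = d/(cτ) = 30.10/(2.998×10⁸ × 6.290×10^-8) = 1.5962.
With βγ = 1.5962: γ² = 1 + (βγ)² = 3.54785, and β = (βγ)/γ = 1.5962/1.88357 = 0.8474.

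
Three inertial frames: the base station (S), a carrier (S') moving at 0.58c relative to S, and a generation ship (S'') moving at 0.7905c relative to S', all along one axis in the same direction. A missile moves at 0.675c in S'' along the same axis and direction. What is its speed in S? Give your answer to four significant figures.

0.9880c

Apply u = (u'+v)/(1+u'v) twice. Missile in the carrier frame: (0.675+0.7905)/(1+0.675·0.7905) = 1.4655/1.5335875 = 0.9556c.
That velocity, transformed to the rest frame of the base station: (0.9556+0.58)/(1+0.9556·0.58) = 1.5356/1.554248 = 0.988c.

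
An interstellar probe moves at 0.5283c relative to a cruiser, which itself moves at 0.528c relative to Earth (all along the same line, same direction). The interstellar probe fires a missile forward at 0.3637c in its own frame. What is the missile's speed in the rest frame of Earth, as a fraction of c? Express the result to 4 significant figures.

Apply u = (u'+v)/(1+u'v) twice. Missile in the cruiser frame: (0.3637+0.5283)/(1+0.3637·0.5283) = 0.892/1.19214271 = 0.74823c.
That velocity, transformed to the rest frame of Earth: (0.74823+0.528)/(1+0.74823·0.528) = 1.27623/1.39506544 = 0.91482c.

0.9148c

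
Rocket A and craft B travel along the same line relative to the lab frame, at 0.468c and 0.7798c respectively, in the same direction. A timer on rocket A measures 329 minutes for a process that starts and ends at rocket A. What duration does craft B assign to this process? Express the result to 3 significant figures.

Speed of rocket A in craft B's frame: u = (v_A − v_B)/(1 − v_A v_B/c²) = (0.468 − 0.7798)/(1 − 0.468×0.7798) = −0.3118/0.6350536 = −0.49098; |u| = 0.49098c.
γ for this relative speed: γ = 1/√(1 − 0.241061) = 1.1479.
The clock on rocket A records proper time, so craft B measures Δt = γΔτ = 1.1479 × 329 = 378 minutes.

378 minutes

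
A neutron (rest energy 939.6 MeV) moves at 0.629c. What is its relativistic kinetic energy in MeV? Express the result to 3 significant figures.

269 MeV

Lorentz factor: γ = (1 − 0.395641)^(−1/2) = 1.28633.
Kinetic energy: K = (γ − 1)mc² = (1.28633 − 1) × 939.6 MeV = 0.28633 × 939.6 = 269 MeV.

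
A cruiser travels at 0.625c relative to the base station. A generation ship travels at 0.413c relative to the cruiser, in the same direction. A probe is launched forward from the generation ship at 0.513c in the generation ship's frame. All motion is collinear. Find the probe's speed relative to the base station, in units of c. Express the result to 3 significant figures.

0.940c

Compose velocities in two stages. Stage 1 (into S'): u₁ = (0.513+0.413)/(1+0.513×0.413) = 0.76411.
Stage 2 (into S): u = (0.76411+0.625)/(1+0.76411×0.625) = 0.94013, so the speed is 0.940c.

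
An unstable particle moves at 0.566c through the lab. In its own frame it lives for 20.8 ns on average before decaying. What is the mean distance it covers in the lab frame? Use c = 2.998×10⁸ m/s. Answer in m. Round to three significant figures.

β² = 0.320356, so γ = 1/√0.679644 = 1.213.
Lab-frame lifetime: Δt = γτ = 1.213 × 20.8 ns = 25.23 ns.
Distance: d = vΔt = 0.566 × 2.998×10⁸ m/s × 2.5230×10^-8 s = 4.28 m.

4.28 m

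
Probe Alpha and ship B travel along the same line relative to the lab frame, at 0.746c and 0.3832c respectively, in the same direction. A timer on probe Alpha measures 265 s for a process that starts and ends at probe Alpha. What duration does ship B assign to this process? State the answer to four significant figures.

Transform probe Alpha's velocity into ship B's frame: (0.746 − 0.3832)/(1 − 0.746·0.3832) = 0.3628/0.7141328, so the relative speed is 0.50803c.
γ for this relative speed: γ = 1/√(1 − 0.258094) = 1.161.
The clock on probe Alpha records proper time, so ship B measures Δt = γΔτ = 1.161 × 265 = 307.7 s.

307.7 s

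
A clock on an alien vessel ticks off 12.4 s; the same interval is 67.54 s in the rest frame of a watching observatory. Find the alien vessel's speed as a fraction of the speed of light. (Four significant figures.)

0.9830c

γ = Δt/Δτ = 67.54/12.4 = 5.4468.
β = √(1 − 1/γ²) = √(1 − 0.0337068) = √0.9662932 = 0.9830.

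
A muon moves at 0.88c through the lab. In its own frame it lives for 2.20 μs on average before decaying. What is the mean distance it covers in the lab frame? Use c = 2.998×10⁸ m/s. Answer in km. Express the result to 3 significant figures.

1.22 km

γ = 1/√(1 − β²) = 1/√(1 − 0.7744) = 1/√0.2256 = 1/0.474974 = 2.1054.
Lab-frame lifetime: Δt = γτ = 2.1054 × 2.20 μs = 4.6319 μs.
Distance: d = vΔt = 0.88 × 2.998×10⁸ m/s × 4.6319×10^-6 s = 1220 m = 1.22 km.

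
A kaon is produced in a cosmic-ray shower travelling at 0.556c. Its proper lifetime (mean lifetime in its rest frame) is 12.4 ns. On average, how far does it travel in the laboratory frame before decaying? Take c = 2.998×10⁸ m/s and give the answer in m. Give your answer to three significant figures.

With β = 0.556, γ = 1/√(1 − 0.556²) = 1/√0.690864 = 1.2031.
Lab-frame lifetime: Δt = γτ = 1.2031 × 12.4 ns = 14.918 ns.
Distance: d = vΔt = 0.556 × 2.998×10⁸ m/s × 1.4918×10^-8 s = 2.49 m.

2.49 m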